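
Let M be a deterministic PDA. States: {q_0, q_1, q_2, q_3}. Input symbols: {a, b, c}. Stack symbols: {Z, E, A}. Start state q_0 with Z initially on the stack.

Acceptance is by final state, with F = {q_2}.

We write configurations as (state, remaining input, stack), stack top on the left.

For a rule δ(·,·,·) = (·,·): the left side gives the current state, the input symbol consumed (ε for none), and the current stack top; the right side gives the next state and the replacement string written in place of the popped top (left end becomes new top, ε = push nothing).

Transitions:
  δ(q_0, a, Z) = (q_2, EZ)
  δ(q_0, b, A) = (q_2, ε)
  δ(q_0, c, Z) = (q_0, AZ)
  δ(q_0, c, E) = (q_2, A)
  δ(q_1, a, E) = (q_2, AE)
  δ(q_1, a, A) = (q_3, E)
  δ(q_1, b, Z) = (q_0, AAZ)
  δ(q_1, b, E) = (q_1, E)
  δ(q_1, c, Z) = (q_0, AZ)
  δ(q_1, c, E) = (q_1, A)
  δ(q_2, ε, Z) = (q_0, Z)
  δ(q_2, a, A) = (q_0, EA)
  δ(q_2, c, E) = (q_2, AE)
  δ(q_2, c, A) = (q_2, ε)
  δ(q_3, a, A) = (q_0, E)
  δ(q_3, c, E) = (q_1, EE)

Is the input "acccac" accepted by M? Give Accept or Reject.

Accept

(q_0, acccac, Z)
  read a, top Z: go to q_2, push EZ → (q_2, cccac, EZ)
  read c, top E: go to q_2, push AE → (q_2, ccac, AEZ)
  read c, top A: go to q_2, push ε → (q_2, cac, EZ)
  read c, top E: go to q_2, push AE → (q_2, ac, AEZ)
  read a, top A: go to q_0, push EA → (q_0, c, EAEZ)
  read c, top E: go to q_2, push A → (q_2, ε, AAEZ)
All input consumed; state q_2 ∈ F.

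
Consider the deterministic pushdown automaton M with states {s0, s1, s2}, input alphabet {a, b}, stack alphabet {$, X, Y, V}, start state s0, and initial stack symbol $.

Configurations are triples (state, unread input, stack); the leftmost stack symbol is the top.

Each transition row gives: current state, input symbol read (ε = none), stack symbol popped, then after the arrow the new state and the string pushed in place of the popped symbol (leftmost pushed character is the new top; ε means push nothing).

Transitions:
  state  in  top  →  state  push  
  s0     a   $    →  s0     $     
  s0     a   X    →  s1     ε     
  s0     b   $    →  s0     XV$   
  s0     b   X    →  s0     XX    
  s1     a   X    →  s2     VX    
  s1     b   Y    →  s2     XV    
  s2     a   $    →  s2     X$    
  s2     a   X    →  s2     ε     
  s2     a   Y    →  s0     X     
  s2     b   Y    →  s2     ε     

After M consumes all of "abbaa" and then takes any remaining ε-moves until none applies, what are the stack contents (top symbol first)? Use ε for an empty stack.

(s0, abbaa, $)
  read a, top $: go to s0, push $ → (s0, bbaa, $)
  read b, top $: go to s0, push XV$ → (s0, baa, XV$)
  read b, top X: go to s0, push XX → (s0, aa, XXV$)
  read a, top X: go to s1, push ε → (s1, a, XV$)
  read a, top X: go to s2, push VX → (s2, ε, VXV$)
All input consumed in state s2 with stack VXV$.

VXV$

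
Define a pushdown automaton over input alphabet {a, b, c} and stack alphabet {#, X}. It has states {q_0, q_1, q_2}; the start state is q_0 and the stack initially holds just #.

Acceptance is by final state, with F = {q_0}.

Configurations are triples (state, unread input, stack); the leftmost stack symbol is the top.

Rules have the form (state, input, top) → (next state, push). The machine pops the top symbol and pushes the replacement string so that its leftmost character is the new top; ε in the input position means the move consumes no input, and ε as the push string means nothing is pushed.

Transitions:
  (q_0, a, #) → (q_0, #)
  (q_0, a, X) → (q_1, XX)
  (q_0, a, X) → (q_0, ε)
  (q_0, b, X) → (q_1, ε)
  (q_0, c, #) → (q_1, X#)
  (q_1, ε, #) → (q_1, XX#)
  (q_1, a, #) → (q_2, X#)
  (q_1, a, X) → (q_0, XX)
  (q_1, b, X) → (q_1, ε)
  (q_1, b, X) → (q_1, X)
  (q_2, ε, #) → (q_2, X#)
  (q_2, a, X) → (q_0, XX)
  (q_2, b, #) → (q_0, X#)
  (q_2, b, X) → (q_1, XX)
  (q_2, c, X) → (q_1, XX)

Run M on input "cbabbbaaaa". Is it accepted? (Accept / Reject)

One accepting computation: (q_0, cbabbbaaaa, #) ⊢ (q_1, babbbaaaa, X#) ⊢ (q_1, abbbaaaa, #) ⊢ (q_2, bbbaaaa, X#) ⊢ (q_1, bbaaaa, XX#) ⊢ (q_1, baaaa, X#) ⊢ (q_1, aaaa, #) ⊢ (q_2, aaa, X#) ⊢ (q_0, aa, XX#) ⊢ (q_1, a, XXX#) ⊢ (q_0, ε, XXXX#)
All input consumed and state q_0 ∈ F.

Accept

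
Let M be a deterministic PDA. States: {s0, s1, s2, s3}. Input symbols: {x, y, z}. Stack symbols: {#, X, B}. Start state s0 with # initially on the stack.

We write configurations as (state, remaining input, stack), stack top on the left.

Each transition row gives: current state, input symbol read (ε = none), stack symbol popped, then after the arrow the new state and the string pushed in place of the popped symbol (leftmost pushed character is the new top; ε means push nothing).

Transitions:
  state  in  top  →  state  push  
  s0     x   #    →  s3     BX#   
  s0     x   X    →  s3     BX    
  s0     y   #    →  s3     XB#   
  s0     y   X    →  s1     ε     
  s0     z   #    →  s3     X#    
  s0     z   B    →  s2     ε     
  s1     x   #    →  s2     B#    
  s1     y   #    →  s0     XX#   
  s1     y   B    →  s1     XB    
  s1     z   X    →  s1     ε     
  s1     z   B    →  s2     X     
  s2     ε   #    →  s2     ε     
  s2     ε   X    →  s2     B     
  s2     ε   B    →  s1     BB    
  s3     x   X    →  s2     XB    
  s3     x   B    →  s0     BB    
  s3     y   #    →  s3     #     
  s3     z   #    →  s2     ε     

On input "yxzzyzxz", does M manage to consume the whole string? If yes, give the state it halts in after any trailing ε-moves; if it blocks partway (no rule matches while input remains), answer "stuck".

stuck

(s0, yxzzyzxz, #)
  read y, top #: go to s3, push XB# → (s3, xzzyzxz, XB#)
  read x, top X: go to s2, push XB → (s2, zzyzxz, XBB#)
  ε-move, top X: go to s2, push B → (s2, zzyzxz, BBB#)
  ε-move, top B: go to s1, push BB → (s1, zzyzxz, BBBB#)
  read z, top B: go to s2, push X → (s2, zyzxz, XBBB#)
  ε-move, top X: go to s2, push B → (s2, zyzxz, BBBB#)
  ε-move, top B: go to s1, push BB → (s1, zyzxz, BBBBB#)
  read z, top B: go to s2, push X → (s2, yzxz, XBBBB#)
  ε-move, top X: go to s2, push B → (s2, yzxz, BBBBB#)
  ε-move, top B: go to s1, push BB → (s1, yzxz, BBBBBB#)
  read y, top B: go to s1, push XB → (s1, zxz, XBBBBBB#)
  read z, top X: go to s1, push ε → (s1, xz, BBBBBB#)
No transition for (s1, x, top B); M blocks with input xz remaining.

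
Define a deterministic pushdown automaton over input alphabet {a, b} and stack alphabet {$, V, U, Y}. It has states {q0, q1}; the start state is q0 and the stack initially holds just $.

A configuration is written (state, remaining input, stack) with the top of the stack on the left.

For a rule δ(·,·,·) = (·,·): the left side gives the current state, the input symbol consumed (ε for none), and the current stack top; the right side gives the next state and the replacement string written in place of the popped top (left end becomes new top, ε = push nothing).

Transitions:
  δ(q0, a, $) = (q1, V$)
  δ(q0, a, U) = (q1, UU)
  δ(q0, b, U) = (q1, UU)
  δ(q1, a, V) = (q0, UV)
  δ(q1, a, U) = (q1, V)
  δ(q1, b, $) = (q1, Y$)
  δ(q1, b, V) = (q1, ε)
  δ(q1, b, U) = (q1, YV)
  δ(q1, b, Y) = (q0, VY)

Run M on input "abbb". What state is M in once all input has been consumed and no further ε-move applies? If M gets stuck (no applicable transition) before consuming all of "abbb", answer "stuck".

q0

(q0, abbb, $)
  read a, top $: go to q1, push V$ → (q1, bbb, V$)
  read b, top V: go to q1, push ε → (q1, bb, $)
  read b, top $: go to q1, push Y$ → (q1, b, Y$)
  read b, top Y: go to q0, push VY → (q0, ε, VY$)
All input consumed; M is in state q0.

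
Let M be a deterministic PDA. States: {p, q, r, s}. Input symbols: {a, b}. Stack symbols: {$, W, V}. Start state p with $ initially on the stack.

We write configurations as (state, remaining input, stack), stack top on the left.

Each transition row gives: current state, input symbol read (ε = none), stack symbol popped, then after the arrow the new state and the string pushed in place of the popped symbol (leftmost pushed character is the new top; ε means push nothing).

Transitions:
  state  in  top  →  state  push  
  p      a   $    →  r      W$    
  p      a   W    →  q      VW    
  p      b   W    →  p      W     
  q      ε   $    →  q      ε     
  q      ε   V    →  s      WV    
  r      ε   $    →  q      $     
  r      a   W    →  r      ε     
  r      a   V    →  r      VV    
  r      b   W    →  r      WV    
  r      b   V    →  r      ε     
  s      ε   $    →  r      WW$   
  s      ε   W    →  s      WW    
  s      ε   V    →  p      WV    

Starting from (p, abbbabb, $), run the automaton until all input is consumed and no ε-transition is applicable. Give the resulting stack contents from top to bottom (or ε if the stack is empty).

V$

(p, abbbabb, $) ⊢ (r, bbbabb, W$) ⊢ (r, bbabb, WV$) ⊢ (r, babb, WVV$) ⊢ (r, abb, WVVV$) ⊢ (r, bb, VVV$) ⊢ (r, b, VV$) ⊢ (r, ε, V$)
All input consumed in state r with stack V$.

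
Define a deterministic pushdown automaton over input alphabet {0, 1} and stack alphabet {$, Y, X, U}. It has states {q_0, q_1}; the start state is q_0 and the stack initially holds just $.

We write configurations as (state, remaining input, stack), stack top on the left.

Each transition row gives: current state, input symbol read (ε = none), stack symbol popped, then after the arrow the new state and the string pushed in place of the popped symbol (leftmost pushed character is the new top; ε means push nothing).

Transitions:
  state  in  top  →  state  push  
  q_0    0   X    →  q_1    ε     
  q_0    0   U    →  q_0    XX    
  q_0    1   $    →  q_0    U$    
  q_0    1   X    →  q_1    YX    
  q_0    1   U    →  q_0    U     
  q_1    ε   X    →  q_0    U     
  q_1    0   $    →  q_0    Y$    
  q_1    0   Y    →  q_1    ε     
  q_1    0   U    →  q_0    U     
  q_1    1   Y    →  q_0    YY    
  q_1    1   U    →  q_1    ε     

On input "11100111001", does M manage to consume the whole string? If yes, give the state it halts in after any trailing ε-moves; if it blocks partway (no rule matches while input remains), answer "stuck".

(q_0, 11100111001, $) ⊢ (q_0, 1100111001, U$) ⊢ (q_0, 100111001, U$) ⊢ (q_0, 00111001, U$) ⊢ (q_0, 0111001, XX$) ⊢ (q_1, 111001, X$) ⊢ (q_0, 111001, U$) ⊢ (q_0, 11001, U$) ⊢ (q_0, 1001, U$) ⊢ (q_0, 001, U$) ⊢ (q_0, 01, XX$) ⊢ (q_1, 1, X$) ⊢ (q_0, 1, U$) ⊢ (q_0, ε, U$)
All input consumed; M is in state q_0.

q_0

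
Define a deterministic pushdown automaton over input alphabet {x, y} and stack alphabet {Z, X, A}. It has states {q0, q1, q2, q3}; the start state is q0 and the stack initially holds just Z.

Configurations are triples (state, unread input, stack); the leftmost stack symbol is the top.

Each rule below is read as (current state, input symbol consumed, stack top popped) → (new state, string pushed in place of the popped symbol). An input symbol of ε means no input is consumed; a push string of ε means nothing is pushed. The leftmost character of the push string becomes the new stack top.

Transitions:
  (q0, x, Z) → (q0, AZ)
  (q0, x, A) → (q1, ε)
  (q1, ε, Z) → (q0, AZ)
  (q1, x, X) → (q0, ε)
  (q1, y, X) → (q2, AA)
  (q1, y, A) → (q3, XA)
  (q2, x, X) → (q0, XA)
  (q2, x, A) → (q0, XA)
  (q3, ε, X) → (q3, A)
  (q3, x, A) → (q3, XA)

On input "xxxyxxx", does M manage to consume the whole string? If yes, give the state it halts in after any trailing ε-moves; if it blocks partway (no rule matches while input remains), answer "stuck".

(q0, xxxyxxx, Z)
  read x, top Z: go to q0, push AZ → (q0, xxyxxx, AZ)
  read x, top A: go to q1, push ε → (q1, xyxxx, Z)
  ε-move, top Z: go to q0, push AZ → (q0, xyxxx, AZ)
  read x, top A: go to q1, push ε → (q1, yxxx, Z)
  ε-move, top Z: go to q0, push AZ → (q0, yxxx, AZ)
No transition for (q0, y, top A); M blocks with input yxxx remaining.

stuck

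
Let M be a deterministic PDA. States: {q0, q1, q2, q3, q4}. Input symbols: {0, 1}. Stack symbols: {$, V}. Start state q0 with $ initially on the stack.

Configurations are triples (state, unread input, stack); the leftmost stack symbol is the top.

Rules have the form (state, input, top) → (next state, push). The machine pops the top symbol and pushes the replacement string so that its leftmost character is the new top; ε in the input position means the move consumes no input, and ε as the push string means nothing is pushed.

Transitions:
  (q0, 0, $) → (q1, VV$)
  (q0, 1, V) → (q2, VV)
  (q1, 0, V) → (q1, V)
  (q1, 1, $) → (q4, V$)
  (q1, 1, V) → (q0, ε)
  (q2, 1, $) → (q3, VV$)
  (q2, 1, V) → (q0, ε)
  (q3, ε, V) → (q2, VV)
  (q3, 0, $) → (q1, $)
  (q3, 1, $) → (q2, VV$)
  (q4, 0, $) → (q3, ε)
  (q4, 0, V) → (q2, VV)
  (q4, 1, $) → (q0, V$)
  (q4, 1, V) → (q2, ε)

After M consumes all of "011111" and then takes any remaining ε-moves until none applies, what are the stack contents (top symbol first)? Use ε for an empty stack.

V$

(q0, 011111, $)
  read 0, top $: go to q1, push VV$ → (q1, 11111, VV$)
  read 1, top V: go to q0, push ε → (q0, 1111, V$)
  read 1, top V: go to q2, push VV → (q2, 111, VV$)
  read 1, top V: go to q0, push ε → (q0, 11, V$)
  read 1, top V: go to q2, push VV → (q2, 1, VV$)
  read 1, top V: go to q0, push ε → (q0, ε, V$)
All input consumed in state q0 with stack V$.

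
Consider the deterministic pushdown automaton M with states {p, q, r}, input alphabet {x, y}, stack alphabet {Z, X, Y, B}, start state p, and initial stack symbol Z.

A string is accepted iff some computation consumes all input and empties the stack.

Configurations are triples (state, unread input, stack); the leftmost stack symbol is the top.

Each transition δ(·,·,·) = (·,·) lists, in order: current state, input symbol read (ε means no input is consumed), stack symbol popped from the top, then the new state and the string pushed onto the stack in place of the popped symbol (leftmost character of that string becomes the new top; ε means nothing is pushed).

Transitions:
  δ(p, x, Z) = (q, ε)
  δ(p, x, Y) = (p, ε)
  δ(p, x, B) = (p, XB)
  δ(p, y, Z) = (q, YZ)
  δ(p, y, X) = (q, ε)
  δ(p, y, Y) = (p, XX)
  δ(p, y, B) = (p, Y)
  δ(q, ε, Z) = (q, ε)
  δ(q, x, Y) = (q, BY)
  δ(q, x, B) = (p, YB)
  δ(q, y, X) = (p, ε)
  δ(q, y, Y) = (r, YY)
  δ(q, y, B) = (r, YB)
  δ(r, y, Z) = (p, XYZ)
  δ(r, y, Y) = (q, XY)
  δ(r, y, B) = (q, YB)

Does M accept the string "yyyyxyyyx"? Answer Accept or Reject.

(p, yyyyxyyyx, Z)
  read y, top Z: go to q, push YZ → (q, yyyxyyyx, YZ)
  read y, top Y: go to r, push YY → (r, yyxyyyx, YYZ)
  read y, top Y: go to q, push XY → (q, yxyyyx, XYYZ)
  read y, top X: go to p, push ε → (p, xyyyx, YYZ)
  read x, top Y: go to p, push ε → (p, yyyx, YZ)
  read y, top Y: go to p, push XX → (p, yyx, XXZ)
  read y, top X: go to q, push ε → (q, yx, XZ)
  read y, top X: go to p, push ε → (p, x, Z)
  read x, top Z: go to q, push ε → (q, ε, ε)
All input consumed and the stack is empty.

Accept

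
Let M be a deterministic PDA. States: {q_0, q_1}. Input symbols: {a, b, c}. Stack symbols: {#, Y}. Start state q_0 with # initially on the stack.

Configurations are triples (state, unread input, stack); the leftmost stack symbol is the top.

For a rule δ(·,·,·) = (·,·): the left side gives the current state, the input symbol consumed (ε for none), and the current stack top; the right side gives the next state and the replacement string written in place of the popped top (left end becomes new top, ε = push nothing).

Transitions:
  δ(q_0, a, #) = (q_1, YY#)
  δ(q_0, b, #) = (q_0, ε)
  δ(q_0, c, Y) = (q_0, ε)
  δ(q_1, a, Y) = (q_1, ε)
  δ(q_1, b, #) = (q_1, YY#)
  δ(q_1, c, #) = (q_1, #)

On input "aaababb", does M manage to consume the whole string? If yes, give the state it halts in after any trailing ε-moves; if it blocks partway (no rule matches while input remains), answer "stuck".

(q_0, aaababb, #) ⊢ (q_1, aababb, YY#) ⊢ (q_1, ababb, Y#) ⊢ (q_1, babb, #) ⊢ (q_1, abb, YY#) ⊢ (q_1, bb, Y#)
No transition for (q_1, b, top Y); M blocks with input bb remaining.

stuck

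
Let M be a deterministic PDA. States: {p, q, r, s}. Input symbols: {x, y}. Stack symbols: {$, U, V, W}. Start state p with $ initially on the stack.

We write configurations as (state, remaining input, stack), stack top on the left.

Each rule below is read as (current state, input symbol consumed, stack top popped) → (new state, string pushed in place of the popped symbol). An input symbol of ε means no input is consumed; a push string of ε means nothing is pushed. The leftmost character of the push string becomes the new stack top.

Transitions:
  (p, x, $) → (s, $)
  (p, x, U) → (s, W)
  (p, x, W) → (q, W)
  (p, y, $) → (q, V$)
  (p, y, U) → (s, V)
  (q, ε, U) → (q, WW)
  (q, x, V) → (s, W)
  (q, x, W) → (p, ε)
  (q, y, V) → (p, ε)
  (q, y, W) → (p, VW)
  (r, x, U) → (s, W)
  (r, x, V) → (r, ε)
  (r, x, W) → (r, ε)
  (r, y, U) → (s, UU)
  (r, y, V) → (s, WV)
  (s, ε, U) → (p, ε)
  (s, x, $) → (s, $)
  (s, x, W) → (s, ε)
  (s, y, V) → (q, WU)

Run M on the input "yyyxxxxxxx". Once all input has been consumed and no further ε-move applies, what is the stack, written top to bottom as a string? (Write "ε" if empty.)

(p, yyyxxxxxxx, $)
  read y, top $: go to q, push V$ → (q, yyxxxxxxx, V$)
  read y, top V: go to p, push ε → (p, yxxxxxxx, $)
  read y, top $: go to q, push V$ → (q, xxxxxxx, V$)
  read x, top V: go to s, push W → (s, xxxxxx, W$)
  read x, top W: go to s, push ε → (s, xxxxx, $)
  read x, top $: go to s, push $ → (s, xxxx, $)
  read x, top $: go to s, push $ → (s, xxx, $)
  read x, top $: go to s, push $ → (s, xx, $)
  read x, top $: go to s, push $ → (s, x, $)
  read x, top $: go to s, push $ → (s, ε, $)
All input consumed in state s with stack $.

$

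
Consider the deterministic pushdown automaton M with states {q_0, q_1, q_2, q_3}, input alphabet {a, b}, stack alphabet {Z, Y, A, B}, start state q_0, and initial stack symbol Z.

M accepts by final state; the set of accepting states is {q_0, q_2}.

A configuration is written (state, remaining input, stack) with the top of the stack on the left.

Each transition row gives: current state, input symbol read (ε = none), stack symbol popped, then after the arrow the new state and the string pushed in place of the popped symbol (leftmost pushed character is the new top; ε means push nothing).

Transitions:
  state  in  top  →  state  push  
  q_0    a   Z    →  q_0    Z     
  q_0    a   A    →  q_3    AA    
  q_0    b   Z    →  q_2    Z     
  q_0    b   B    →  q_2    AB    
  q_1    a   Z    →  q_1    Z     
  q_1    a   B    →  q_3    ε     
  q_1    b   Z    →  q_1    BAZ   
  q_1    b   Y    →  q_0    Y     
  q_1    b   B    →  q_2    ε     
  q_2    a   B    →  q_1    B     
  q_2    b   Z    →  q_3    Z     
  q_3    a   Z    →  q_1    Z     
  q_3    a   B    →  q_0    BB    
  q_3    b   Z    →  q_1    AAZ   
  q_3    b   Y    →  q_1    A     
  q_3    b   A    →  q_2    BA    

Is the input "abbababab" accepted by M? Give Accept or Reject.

(q_0, abbababab, Z)
  read a, top Z: go to q_0, push Z → (q_0, bbababab, Z)
  read b, top Z: go to q_2, push Z → (q_2, bababab, Z)
  read b, top Z: go to q_3, push Z → (q_3, ababab, Z)
  read a, top Z: go to q_1, push Z → (q_1, babab, Z)
  read b, top Z: go to q_1, push BAZ → (q_1, abab, BAZ)
  read a, top B: go to q_3, push ε → (q_3, bab, AZ)
  read b, top A: go to q_2, push BA → (q_2, ab, BAZ)
  read a, top B: go to q_1, push B → (q_1, b, BAZ)
  read b, top B: go to q_2, push ε → (q_2, ε, AZ)
All input consumed; state q_2 ∈ F.

Accept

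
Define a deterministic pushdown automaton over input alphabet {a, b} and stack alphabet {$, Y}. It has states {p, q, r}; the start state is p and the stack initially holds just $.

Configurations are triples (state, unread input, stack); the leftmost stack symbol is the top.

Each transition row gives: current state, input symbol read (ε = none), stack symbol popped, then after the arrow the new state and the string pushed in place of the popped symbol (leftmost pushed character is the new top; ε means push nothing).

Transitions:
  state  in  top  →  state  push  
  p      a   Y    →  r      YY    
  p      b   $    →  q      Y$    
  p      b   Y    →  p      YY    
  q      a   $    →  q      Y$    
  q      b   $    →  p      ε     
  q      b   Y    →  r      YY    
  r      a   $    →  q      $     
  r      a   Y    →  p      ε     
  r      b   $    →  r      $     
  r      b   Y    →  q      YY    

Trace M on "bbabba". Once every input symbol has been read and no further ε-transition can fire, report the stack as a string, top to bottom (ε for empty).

(p, bbabba, $)
  read b, top $: go to q, push Y$ → (q, babba, Y$)
  read b, top Y: go to r, push YY → (r, abba, YY$)
  read a, top Y: go to p, push ε → (p, bba, Y$)
  read b, top Y: go to p, push YY → (p, ba, YY$)
  read b, top Y: go to p, push YY → (p, a, YYY$)
  read a, top Y: go to r, push YY → (r, ε, YYYY$)
All input consumed in state r with stack YYYY$.

YYYY$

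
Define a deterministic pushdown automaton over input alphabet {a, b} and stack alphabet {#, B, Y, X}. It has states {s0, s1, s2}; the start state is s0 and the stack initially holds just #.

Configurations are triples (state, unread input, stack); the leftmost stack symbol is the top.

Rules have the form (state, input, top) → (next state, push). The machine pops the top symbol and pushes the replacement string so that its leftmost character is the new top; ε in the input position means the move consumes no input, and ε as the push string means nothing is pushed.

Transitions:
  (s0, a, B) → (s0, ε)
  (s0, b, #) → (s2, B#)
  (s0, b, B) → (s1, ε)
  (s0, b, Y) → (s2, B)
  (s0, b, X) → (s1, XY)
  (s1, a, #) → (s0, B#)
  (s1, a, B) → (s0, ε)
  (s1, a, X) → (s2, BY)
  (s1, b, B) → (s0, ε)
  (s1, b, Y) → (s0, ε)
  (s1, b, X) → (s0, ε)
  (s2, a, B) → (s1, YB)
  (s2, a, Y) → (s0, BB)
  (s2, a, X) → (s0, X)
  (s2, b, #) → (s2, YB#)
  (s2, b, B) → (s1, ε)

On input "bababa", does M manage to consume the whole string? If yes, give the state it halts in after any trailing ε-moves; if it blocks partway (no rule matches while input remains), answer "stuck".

s1

(s0, bababa, #)
  read b, top #: go to s2, push B# → (s2, ababa, B#)
  read a, top B: go to s1, push YB → (s1, baba, YB#)
  read b, top Y: go to s0, push ε → (s0, aba, B#)
  read a, top B: go to s0, push ε → (s0, ba, #)
  read b, top #: go to s2, push B# → (s2, a, B#)
  read a, top B: go to s1, push YB → (s1, ε, YB#)
All input consumed; M is in state s1.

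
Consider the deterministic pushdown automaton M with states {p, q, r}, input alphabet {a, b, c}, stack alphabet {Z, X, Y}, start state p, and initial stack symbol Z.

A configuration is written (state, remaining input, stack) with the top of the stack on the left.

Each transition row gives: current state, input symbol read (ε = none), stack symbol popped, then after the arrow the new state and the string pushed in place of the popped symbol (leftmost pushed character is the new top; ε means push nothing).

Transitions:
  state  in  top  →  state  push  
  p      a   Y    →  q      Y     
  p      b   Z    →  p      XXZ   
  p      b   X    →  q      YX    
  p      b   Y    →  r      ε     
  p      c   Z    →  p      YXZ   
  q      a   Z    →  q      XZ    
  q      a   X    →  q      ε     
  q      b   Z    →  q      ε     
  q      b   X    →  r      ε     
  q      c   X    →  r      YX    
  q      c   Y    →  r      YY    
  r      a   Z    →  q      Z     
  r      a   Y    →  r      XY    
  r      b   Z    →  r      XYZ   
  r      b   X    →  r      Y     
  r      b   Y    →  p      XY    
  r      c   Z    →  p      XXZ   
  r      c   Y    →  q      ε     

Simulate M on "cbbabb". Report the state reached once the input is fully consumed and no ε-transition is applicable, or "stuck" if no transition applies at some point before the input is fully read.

p

(p, cbbabb, Z) ⊢ (p, bbabb, YXZ) ⊢ (r, babb, XZ) ⊢ (r, abb, YZ) ⊢ (r, bb, XYZ) ⊢ (r, b, YYZ) ⊢ (p, ε, XYYZ)
All input consumed; M is in state p.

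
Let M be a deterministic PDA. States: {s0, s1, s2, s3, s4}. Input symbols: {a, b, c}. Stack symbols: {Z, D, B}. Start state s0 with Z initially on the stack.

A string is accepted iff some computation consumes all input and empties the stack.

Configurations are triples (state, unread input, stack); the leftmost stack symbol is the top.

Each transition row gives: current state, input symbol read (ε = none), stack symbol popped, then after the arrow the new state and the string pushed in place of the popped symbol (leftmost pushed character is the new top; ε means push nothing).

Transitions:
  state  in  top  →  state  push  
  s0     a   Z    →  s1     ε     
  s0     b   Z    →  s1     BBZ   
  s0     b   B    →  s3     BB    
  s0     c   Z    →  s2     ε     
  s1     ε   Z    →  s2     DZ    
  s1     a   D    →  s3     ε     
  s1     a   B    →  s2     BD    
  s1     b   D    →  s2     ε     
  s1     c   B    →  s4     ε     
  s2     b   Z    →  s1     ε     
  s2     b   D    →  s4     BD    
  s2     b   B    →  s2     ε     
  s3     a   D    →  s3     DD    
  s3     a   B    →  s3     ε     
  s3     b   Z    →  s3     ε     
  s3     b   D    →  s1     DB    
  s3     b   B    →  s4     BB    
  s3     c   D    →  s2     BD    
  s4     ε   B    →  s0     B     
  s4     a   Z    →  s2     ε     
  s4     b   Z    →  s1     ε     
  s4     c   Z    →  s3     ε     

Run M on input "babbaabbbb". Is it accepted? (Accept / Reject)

(s0, babbaabbbb, Z) ⊢ (s1, abbaabbbb, BBZ) ⊢ (s2, bbaabbbb, BDBZ) ⊢ (s2, baabbbb, DBZ) ⊢ (s4, aabbbb, BDBZ) ⊢ (s0, aabbbb, BDBZ)
No transition applies at (s0, aabbbb, BDBZ); input not fully consumed.

Reject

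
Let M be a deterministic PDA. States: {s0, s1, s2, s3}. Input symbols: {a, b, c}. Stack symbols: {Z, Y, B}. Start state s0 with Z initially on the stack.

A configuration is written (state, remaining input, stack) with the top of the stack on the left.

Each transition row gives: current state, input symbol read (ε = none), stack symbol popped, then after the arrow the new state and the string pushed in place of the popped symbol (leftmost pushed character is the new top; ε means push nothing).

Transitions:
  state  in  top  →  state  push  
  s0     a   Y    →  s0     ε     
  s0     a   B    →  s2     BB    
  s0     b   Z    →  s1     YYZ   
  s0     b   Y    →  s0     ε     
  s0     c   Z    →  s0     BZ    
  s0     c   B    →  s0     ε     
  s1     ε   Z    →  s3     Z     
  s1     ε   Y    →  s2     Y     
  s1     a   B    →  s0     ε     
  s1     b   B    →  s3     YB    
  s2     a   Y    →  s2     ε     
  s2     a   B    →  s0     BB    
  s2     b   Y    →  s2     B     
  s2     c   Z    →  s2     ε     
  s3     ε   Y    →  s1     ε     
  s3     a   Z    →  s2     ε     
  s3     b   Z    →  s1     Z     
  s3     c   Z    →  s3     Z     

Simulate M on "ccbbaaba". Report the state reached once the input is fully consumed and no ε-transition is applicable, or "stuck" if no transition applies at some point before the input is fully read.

(s0, ccbbaaba, Z)
  read c, top Z: go to s0, push BZ → (s0, cbbaaba, BZ)
  read c, top B: go to s0, push ε → (s0, bbaaba, Z)
  read b, top Z: go to s1, push YYZ → (s1, baaba, YYZ)
  ε-move, top Y: go to s2, push Y → (s2, baaba, YYZ)
  read b, top Y: go to s2, push B → (s2, aaba, BYZ)
  read a, top B: go to s0, push BB → (s0, aba, BBYZ)
  read a, top B: go to s2, push BB → (s2, ba, BBBYZ)
No transition for (s2, b, top B); M blocks with input ba remaining.

stuck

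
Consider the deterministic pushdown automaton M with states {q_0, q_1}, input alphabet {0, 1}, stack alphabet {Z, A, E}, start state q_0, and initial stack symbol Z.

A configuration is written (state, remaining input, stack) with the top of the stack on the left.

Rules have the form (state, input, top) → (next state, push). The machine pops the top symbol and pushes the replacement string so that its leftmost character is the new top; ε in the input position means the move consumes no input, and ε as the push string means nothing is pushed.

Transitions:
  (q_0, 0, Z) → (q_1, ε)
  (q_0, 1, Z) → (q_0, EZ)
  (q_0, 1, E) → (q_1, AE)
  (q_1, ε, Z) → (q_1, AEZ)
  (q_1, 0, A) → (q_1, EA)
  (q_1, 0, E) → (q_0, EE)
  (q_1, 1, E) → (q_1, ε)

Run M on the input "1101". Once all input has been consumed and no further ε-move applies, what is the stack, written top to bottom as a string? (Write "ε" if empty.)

AEZ

(q_0, 1101, Z) ⊢ (q_0, 101, EZ) ⊢ (q_1, 01, AEZ) ⊢ (q_1, 1, EAEZ) ⊢ (q_1, ε, AEZ)
All input consumed in state q_1 with stack AEZ.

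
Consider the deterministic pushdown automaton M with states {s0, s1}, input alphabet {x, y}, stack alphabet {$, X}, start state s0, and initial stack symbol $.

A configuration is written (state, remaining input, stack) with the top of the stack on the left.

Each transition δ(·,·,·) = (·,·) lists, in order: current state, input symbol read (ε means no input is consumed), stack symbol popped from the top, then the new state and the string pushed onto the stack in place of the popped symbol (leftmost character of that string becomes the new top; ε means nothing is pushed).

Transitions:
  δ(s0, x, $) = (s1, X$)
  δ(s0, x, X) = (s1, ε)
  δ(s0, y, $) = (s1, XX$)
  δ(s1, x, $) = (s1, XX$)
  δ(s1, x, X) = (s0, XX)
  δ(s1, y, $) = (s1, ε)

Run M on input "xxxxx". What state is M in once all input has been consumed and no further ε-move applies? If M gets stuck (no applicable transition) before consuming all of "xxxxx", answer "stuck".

(s0, xxxxx, $) ⊢ (s1, xxxx, X$) ⊢ (s0, xxx, XX$) ⊢ (s1, xx, X$) ⊢ (s0, x, XX$) ⊢ (s1, ε, X$)
All input consumed; M is in state s1.

s1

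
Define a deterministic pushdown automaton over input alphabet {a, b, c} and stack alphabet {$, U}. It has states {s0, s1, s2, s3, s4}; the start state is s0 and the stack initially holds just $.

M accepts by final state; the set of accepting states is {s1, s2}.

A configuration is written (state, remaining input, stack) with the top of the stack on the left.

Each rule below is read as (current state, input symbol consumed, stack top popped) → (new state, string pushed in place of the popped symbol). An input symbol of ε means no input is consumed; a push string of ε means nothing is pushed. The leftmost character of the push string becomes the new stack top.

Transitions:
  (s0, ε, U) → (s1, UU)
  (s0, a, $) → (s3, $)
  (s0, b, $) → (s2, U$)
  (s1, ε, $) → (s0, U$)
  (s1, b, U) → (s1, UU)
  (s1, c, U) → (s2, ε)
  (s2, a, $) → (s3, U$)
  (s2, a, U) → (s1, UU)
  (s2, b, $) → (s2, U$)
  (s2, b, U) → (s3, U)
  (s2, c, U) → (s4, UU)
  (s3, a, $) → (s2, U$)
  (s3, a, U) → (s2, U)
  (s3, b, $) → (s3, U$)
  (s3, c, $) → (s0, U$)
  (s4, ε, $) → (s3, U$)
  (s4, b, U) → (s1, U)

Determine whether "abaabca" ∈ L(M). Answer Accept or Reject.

(s0, abaabca, $)
  read a, top $: go to s3, push $ → (s3, baabca, $)
  read b, top $: go to s3, push U$ → (s3, aabca, U$)
  read a, top U: go to s2, push U → (s2, abca, U$)
  read a, top U: go to s1, push UU → (s1, bca, UU$)
  read b, top U: go to s1, push UU → (s1, ca, UUU$)
  read c, top U: go to s2, push ε → (s2, a, UU$)
  read a, top U: go to s1, push UU → (s1, ε, UUU$)
All input consumed; state s1 ∈ F.

Accept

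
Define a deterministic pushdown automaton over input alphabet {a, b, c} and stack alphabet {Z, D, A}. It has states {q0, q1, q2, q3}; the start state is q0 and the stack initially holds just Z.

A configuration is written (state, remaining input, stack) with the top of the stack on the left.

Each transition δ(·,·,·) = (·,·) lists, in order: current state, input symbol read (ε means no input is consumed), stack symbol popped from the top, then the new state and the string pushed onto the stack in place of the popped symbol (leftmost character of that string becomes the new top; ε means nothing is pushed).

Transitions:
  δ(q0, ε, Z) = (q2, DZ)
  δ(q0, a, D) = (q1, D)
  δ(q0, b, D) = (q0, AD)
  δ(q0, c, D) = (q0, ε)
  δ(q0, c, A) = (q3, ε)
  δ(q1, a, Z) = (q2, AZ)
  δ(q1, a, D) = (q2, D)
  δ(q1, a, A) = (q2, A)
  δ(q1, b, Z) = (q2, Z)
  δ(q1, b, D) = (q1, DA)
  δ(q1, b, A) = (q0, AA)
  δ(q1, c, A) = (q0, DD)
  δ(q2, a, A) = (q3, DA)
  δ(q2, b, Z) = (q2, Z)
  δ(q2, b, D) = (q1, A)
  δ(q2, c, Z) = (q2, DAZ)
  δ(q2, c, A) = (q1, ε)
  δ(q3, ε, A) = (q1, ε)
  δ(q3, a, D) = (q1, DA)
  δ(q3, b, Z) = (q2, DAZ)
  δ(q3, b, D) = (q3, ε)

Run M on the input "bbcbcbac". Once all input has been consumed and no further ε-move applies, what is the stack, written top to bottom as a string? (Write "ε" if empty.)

AZ

(q0, bbcbcbac, Z) ⊢ (q2, bbcbcbac, DZ) ⊢ (q1, bcbcbac, AZ) ⊢ (q0, cbcbac, AAZ) ⊢ (q3, bcbac, AZ) ⊢ (q1, bcbac, Z) ⊢ (q2, cbac, Z) ⊢ (q2, bac, DAZ) ⊢ (q1, ac, AAZ) ⊢ (q2, c, AAZ) ⊢ (q1, ε, AZ)
All input consumed in state q1 with stack AZ.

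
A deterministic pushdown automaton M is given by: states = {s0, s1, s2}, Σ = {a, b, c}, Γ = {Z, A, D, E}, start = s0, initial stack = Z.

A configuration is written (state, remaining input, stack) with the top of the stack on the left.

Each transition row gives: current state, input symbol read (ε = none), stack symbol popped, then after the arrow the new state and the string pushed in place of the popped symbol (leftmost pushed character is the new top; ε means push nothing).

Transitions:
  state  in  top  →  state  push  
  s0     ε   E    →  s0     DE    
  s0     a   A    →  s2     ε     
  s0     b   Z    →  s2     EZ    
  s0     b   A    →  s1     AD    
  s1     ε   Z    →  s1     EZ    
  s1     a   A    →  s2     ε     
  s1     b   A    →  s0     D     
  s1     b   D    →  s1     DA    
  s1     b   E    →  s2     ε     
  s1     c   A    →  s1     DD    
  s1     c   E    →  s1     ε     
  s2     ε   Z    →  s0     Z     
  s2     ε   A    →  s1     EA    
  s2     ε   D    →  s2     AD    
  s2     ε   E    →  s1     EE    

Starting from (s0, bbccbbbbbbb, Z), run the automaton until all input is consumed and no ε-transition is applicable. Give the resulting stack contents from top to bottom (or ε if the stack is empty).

(s0, bbccbbbbbbb, Z)
  read b, top Z: go to s2, push EZ → (s2, bccbbbbbbb, EZ)
  ε-move, top E: go to s1, push EE → (s1, bccbbbbbbb, EEZ)
  read b, top E: go to s2, push ε → (s2, ccbbbbbbb, EZ)
  ε-move, top E: go to s1, push EE → (s1, ccbbbbbbb, EEZ)
  read c, top E: go to s1, push ε → (s1, cbbbbbbb, EZ)
  read c, top E: go to s1, push ε → (s1, bbbbbbb, Z)
  ε-move, top Z: go to s1, push EZ → (s1, bbbbbbb, EZ)
  read b, top E: go to s2, push ε → (s2, bbbbbb, Z)
  ε-move, top Z: go to s0, push Z → (s0, bbbbbb, Z)
  read b, top Z: go to s2, push EZ → (s2, bbbbb, EZ)
  ε-move, top E: go to s1, push EE → (s1, bbbbb, EEZ)
  read b, top E: go to s2, push ε → (s2, bbbb, EZ)
  ε-move, top E: go to s1, push EE → (s1, bbbb, EEZ)
  read b, top E: go to s2, push ε → (s2, bbb, EZ)
  ε-move, top E: go to s1, push EE → (s1, bbb, EEZ)
  read b, top E: go to s2, push ε → (s2, bb, EZ)
  ε-move, top E: go to s1, push EE → (s1, bb, EEZ)
  read b, top E: go to s2, push ε → (s2, b, EZ)
  ε-move, top E: go to s1, push EE → (s1, b, EEZ)
  read b, top E: go to s2, push ε → (s2, ε, EZ)
  ε-move, top E: go to s1, push EE → (s1, ε, EEZ)
All input consumed in state s1 with stack EEZ.

EEZ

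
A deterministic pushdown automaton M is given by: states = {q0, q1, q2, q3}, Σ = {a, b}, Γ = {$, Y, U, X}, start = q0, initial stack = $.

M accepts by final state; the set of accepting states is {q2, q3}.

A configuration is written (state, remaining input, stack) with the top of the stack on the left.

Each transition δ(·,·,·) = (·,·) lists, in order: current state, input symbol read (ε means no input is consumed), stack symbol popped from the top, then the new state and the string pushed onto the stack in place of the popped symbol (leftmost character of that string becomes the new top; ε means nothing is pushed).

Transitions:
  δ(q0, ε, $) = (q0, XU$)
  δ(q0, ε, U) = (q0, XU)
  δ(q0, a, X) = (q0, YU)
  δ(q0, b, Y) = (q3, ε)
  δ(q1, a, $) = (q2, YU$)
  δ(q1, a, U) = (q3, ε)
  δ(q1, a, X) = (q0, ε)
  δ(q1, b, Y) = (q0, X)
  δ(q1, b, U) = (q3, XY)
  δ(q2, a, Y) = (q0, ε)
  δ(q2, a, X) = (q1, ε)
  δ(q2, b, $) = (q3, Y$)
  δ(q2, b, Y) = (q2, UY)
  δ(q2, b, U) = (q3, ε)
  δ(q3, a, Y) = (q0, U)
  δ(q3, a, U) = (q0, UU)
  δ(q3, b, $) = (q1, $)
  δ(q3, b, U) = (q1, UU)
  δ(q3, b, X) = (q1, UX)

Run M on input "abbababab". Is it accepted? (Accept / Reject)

Reject

(q0, abbababab, $) ⊢ (q0, abbababab, XU$) ⊢ (q0, bbababab, YUU$) ⊢ (q3, bababab, UU$) ⊢ (q1, ababab, UUU$) ⊢ (q3, babab, UU$) ⊢ (q1, abab, UUU$) ⊢ (q3, bab, UU$) ⊢ (q1, ab, UUU$) ⊢ (q3, b, UU$) ⊢ (q1, ε, UUU$)
All input consumed; state q1 ∉ F and no further ε-move applies.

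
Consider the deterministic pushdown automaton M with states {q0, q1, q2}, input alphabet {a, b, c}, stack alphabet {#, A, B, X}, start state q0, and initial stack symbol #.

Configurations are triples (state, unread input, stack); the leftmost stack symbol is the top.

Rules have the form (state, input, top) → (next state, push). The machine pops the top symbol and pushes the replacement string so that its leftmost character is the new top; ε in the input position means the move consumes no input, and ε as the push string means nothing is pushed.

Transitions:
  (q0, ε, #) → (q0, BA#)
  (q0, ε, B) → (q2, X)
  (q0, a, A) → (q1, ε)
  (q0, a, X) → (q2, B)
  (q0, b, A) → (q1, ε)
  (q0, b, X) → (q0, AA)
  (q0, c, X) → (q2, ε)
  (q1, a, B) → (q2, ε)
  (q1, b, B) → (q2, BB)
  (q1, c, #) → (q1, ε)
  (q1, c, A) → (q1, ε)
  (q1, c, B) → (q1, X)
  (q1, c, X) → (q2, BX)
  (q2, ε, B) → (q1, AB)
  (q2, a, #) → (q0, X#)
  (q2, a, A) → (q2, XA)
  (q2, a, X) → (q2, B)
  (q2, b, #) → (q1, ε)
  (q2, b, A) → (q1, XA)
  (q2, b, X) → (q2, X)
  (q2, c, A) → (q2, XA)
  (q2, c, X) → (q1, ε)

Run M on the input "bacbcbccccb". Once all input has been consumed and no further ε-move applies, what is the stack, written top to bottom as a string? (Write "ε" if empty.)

ABBXBBA#

(q0, bacbcbccccb, #) ⊢ (q0, bacbcbccccb, BA#) ⊢ (q2, bacbcbccccb, XA#) ⊢ (q2, acbcbccccb, XA#) ⊢ (q2, cbcbccccb, BA#) ⊢ (q1, cbcbccccb, ABA#) ⊢ (q1, bcbccccb, BA#) ⊢ (q2, cbccccb, BBA#) ⊢ (q1, cbccccb, ABBA#) ⊢ (q1, bccccb, BBA#) ⊢ (q2, ccccb, BBBA#) ⊢ (q1, ccccb, ABBBA#) ⊢ (q1, cccb, BBBA#) ⊢ (q1, ccb, XBBA#) ⊢ (q2, cb, BXBBA#) ⊢ (q1, cb, ABXBBA#) ⊢ (q1, b, BXBBA#) ⊢ (q2, ε, BBXBBA#) ⊢ (q1, ε, ABBXBBA#)
All input consumed in state q1 with stack ABBXBBA#.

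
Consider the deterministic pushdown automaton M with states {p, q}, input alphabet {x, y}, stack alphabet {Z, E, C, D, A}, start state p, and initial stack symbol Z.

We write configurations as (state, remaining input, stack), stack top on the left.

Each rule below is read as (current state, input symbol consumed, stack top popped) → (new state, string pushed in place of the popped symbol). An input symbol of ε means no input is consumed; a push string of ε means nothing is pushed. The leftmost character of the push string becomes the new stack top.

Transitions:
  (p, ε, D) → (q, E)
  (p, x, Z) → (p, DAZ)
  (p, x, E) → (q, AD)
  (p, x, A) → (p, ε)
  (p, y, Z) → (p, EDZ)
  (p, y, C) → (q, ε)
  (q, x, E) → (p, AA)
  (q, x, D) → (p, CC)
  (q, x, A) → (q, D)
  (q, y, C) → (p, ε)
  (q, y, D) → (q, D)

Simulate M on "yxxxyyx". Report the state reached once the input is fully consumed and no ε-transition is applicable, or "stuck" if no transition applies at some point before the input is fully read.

p

(p, yxxxyyx, Z)
  read y, top Z: go to p, push EDZ → (p, xxxyyx, EDZ)
  read x, top E: go to q, push AD → (q, xxyyx, ADDZ)
  read x, top A: go to q, push D → (q, xyyx, DDDZ)
  read x, top D: go to p, push CC → (p, yyx, CCDDZ)
  read y, top C: go to q, push ε → (q, yx, CDDZ)
  read y, top C: go to p, push ε → (p, x, DDZ)
  ε-move, top D: go to q, push E → (q, x, EDZ)
  read x, top E: go to p, push AA → (p, ε, AADZ)
All input consumed; M is in state p.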